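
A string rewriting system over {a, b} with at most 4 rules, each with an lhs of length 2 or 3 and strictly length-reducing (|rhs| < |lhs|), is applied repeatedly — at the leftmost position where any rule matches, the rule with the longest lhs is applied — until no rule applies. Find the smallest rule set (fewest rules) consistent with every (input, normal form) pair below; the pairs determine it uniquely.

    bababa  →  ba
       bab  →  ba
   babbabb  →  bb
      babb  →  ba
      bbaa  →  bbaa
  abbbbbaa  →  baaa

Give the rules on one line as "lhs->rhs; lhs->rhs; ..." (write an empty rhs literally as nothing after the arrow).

  | bababa => baaba => ba
  | bab => ba
  | babbabb => bababb => baabb => bb
  | babb => bab => ba

aab->; abb->ba; bab->ba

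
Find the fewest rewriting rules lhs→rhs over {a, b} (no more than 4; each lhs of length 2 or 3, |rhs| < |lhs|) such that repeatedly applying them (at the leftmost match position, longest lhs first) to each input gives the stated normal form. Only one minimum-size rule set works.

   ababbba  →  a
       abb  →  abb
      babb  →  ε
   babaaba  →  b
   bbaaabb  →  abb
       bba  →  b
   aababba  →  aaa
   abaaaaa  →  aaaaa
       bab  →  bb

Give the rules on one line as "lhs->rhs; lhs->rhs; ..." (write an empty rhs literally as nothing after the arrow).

ba->; bab->bb; bbb->

  | ababbba => abbbba => aba => a
  | abb
  | babb => bbb => ε
  | babaaba => bbaaba => baba => bba => b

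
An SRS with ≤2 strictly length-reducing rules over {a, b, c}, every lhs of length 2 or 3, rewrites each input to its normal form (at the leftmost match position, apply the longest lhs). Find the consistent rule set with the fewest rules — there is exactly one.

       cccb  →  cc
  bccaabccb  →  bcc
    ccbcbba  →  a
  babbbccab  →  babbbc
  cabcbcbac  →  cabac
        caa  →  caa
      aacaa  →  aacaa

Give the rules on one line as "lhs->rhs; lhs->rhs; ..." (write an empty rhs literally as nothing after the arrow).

cb->; cca->cc

  | cccb => cc
  | bccaabccb => bccabccb => bccbccb => bcccb => bcc
  | ccbcbba => ccbba => cba => a
  | babbbccab => babbbccb => babbbc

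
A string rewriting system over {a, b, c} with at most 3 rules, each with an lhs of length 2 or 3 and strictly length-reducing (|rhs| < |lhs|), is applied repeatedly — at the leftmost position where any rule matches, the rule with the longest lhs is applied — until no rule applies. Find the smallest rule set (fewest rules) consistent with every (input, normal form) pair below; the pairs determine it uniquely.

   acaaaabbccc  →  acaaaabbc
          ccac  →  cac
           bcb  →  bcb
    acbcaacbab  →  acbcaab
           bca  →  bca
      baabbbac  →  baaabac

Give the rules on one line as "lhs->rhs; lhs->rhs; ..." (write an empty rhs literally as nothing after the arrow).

  | acaaaabbccc => acaaaabbcc => acaaaabbc
  | ccac => cac
  | bcb
  | acbcaacbab => acbcaab

bbb->ab; cba->; cc->c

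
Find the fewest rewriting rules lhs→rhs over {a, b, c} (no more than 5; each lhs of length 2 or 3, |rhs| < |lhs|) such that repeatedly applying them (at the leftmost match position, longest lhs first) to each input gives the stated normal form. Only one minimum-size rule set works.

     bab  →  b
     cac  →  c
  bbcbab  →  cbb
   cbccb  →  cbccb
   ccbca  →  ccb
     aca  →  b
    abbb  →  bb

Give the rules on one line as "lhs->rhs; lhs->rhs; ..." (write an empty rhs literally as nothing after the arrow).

  | bab => b
  | cac => c
  | bbcbab => cbbab => cbb
  | cbccb

ab->; aca->b; bbc->cb; ca->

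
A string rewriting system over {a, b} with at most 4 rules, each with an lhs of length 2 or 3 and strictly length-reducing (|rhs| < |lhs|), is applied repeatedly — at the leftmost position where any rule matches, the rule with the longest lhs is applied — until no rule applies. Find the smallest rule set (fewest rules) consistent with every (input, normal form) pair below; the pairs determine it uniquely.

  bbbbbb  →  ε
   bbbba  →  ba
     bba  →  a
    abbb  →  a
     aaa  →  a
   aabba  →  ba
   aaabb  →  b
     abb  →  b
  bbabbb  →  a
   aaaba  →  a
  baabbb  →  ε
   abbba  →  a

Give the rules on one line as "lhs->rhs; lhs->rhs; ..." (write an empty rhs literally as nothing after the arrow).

aa->a; ab->; bb->a

  | bbbbbb => abbbb => bbb => ab => ε
  | bbbba => abba => ba
  | bba => aa => a
  | abbb => bb => a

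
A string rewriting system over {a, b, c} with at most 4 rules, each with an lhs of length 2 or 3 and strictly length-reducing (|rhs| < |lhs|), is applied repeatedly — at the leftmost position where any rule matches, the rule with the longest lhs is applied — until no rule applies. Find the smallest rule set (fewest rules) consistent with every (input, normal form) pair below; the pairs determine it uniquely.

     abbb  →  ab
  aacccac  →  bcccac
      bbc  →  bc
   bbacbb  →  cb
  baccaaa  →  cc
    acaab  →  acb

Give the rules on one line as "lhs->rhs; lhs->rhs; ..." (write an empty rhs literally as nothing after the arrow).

  | abbb => abb => ab
  | aacccac => bcccac
  | bbc => bc
  | bbacbb => bacbb => cbb => cb

aa->b; ba->; bb->b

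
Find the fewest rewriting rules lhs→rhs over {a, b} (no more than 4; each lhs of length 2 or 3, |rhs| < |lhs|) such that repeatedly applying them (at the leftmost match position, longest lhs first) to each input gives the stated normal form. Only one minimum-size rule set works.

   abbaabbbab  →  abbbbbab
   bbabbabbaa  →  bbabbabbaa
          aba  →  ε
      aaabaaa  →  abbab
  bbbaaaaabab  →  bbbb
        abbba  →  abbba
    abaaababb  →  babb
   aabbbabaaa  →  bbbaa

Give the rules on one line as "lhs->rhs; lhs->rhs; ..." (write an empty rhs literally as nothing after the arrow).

  | abbaabbbab => abbbbbab
  | bbabbabbaa
  | aba => ε
  | aaabaaa => abbaaa => abbab

aaa->ab; aab->b; aba->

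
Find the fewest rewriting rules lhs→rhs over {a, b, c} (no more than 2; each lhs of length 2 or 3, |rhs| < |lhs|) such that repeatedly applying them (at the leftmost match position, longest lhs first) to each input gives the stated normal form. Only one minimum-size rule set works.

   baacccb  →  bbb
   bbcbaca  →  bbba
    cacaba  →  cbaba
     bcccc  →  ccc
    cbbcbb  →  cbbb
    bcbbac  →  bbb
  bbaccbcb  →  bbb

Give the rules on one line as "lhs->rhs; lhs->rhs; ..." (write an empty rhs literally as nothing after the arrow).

ac->b; bc->

  | baacccb => babccb => bacb => bbb
  | bbcbaca => bbaca => bbba
  | cacaba => cbaba
  | bcccc => ccc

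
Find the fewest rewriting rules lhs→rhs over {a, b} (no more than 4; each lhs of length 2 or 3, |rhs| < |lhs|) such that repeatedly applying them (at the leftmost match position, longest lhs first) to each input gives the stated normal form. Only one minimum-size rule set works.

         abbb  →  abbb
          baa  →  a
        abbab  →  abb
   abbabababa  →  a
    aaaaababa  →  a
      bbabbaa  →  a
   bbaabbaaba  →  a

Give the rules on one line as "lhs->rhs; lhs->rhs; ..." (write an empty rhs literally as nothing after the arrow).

  | abbb
  | baa => aa => a
  | abbab => abb
  | abbabababa => abbababa => abbaba => abba => aba => aa => a

aa->a; ba->a; bab->b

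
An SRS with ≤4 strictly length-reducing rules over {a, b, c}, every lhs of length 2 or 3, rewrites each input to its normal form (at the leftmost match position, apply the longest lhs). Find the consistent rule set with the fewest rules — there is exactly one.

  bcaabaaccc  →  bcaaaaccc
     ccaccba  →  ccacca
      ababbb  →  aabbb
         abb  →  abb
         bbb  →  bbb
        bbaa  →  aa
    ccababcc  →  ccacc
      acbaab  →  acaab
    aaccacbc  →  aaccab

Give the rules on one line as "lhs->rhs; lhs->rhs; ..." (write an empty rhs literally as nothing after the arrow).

  | bcaabaaccc => bcaaaaccc
  | ccaccba => ccacca
  | ababbb => aabbb
  | abb

abc->c; ba->a; cbc->b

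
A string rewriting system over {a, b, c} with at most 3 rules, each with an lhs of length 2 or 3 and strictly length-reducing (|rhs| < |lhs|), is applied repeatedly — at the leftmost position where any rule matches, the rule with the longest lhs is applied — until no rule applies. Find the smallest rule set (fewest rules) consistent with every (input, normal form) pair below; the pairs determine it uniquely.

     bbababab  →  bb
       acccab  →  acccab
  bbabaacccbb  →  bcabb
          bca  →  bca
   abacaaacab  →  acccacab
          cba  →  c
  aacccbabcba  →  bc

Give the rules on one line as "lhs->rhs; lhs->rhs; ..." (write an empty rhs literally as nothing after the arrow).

  | bbababab => bcbabab => bbabab => bcbab => bbab => bcb => bb
  | acccab
  | bbabaacccbb => bcbaacccbb => bbaacccbb => bcacccbb => bcaccbb => bcacbb => bcabb
  | bca

aa->c; ba->c; cb->b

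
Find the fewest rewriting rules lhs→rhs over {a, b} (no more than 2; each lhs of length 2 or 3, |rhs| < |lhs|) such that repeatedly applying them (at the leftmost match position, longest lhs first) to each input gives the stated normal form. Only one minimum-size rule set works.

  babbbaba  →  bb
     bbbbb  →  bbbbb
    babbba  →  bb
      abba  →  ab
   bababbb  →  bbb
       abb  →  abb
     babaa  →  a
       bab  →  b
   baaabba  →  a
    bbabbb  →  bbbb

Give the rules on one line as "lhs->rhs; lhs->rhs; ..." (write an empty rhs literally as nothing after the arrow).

  | babbbaba => bbbaba => bbba => bb
  | bbbbb
  | babbba => bbba => bb
  | abba => ab

aab->a; ba->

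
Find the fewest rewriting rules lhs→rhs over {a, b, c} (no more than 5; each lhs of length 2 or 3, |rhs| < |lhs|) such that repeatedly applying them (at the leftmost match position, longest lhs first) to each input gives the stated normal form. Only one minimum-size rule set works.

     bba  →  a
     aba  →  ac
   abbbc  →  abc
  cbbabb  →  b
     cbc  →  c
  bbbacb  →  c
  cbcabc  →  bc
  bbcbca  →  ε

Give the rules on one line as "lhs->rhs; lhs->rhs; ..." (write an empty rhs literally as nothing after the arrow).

  | bba => a
  | aba => ac
  | abbbc => abc
  | cbbabb => babb => cbb => b

ba->c; bb->; ca->; cb->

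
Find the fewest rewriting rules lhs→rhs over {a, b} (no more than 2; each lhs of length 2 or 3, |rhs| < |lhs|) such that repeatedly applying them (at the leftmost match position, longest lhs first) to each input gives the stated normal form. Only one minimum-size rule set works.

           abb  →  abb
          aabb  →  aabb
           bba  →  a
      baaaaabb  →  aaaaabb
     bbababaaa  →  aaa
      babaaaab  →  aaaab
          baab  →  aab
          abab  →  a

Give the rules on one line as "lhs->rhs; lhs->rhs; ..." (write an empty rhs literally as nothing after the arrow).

  | abb
  | aabb
  | bba => ba => a
  | baaaaabb => aaaaabb

ba->a; bab->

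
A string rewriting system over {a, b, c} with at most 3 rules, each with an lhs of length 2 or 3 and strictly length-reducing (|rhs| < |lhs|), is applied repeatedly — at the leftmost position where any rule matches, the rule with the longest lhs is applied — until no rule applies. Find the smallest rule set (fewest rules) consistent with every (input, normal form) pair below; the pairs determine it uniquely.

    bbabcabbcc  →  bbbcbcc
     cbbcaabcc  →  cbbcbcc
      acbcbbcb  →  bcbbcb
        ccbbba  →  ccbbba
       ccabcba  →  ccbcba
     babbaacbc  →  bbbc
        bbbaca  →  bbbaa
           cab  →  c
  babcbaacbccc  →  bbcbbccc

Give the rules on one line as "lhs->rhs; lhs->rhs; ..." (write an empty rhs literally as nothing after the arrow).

  | bbabcabbcc => bbbcabbcc => bbbcbcc
  | cbbcaabcc => cbbcabcc => cbbcbcc
  | acbcbbcb => abcbbcb => bcbbcb
  | ccbbba

ab->; abc->bc; ac->a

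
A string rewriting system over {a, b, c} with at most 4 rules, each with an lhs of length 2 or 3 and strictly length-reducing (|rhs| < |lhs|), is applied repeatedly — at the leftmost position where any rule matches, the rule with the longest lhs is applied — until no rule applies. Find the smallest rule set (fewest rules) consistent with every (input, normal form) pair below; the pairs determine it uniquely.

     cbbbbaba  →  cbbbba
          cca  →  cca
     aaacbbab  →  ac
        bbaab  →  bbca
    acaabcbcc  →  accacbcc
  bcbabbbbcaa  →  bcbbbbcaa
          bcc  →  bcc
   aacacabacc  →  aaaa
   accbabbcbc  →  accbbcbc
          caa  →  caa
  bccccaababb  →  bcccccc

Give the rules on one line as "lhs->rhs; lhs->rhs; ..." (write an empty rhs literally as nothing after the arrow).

aab->ca; aac->aa; ab->

  | cbbbbaba => cbbbba
  | cca
  | aaacbbab => aaabbab => acabab => acab => ac
  | bbaab => bbca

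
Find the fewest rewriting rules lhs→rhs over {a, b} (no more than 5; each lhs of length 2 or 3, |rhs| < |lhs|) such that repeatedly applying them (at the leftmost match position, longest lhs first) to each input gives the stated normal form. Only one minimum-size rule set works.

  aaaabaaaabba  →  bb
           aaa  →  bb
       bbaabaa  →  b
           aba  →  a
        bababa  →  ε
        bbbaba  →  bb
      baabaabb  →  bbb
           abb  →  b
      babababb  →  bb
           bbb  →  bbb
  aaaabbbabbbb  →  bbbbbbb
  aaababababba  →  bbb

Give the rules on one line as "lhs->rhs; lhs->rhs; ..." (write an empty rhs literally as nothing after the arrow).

aaa->bb; abb->b; ba->; baa->aa

  | aaaabaaaabba => bbabaaaabba => bbaaaabba => baaaabba => aaaabba => bbabba => bbba => bb
  | aaa => bb
  | bbaabaa => baabaa => aabaa => aaaa => bba => b
  | aba => a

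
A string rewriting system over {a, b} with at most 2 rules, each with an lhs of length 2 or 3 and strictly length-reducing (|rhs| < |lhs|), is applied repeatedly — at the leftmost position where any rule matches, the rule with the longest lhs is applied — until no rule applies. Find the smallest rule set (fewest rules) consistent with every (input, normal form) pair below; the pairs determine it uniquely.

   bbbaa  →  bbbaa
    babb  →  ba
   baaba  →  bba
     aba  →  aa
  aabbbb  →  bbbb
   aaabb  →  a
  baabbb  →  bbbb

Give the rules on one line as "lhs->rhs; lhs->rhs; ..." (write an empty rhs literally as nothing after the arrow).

aab->b; ab->a

  | bbbaa
  | babb => bab => ba
  | baaba => bba
  | aba => aa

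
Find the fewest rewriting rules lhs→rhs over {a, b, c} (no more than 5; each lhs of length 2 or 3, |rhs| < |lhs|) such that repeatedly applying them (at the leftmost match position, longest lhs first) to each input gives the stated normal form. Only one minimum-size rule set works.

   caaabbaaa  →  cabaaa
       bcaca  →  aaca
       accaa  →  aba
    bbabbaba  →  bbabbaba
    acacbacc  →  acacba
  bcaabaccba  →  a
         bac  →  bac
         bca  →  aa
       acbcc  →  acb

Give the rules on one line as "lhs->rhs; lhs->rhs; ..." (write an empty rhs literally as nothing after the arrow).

aab->; bca->aa; cc->; cca->b

  | caaabbaaa => cabaaa
  | bcaca => aaca
  | accaa => aba
  | bbabbaba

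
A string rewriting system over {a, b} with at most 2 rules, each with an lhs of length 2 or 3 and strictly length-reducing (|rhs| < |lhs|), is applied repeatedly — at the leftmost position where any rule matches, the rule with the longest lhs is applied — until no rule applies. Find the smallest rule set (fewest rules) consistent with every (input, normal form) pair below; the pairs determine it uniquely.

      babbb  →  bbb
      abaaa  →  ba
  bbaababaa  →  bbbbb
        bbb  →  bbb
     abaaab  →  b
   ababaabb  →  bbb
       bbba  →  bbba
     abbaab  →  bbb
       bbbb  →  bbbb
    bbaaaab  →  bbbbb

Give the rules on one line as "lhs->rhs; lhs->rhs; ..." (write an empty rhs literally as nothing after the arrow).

  | babbb => bbb
  | abaaa => aaa => ba
  | bbaababaa => bbbbabaa => bbbbaa => bbbbb
  | bbb

aa->b; ab->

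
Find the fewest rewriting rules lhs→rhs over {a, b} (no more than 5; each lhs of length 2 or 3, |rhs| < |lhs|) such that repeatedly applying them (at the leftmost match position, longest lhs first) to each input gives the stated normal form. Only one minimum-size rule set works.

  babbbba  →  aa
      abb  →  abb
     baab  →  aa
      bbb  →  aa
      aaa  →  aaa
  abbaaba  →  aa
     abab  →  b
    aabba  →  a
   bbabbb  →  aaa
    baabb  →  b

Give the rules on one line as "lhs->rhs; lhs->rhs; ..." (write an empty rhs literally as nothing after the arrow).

aab->b; ba->a; baa->bb; bbb->aa

  | babbbba => abbbba => aaaba => aba => aa
  | abb
  | baab => bbb => aa
  | bbb => aa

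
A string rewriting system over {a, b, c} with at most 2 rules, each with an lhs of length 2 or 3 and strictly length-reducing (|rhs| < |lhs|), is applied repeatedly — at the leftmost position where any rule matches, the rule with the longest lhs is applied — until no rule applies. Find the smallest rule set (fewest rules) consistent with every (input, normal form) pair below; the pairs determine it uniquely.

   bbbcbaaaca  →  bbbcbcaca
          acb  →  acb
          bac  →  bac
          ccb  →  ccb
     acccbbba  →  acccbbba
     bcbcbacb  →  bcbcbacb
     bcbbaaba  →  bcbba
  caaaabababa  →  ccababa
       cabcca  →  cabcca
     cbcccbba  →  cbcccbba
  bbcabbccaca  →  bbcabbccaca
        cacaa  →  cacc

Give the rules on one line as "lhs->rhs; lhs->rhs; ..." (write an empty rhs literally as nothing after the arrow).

aa->c; aab->

  | bbbcbaaaca => bbbcbcaca
  | acb
  | bac
  | ccb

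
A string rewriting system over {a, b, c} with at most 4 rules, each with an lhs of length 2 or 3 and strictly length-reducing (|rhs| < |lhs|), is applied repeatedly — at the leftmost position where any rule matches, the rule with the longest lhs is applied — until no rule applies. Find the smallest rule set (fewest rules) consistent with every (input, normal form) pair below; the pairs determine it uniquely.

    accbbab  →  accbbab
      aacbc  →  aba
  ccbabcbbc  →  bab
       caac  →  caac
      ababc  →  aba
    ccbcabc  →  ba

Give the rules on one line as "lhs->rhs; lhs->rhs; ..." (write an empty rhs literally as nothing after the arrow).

  | accbbab
  | aacbc => aaba => aba
  | ccbabcbbc => cbabcbbc => babcbbc => babbc => bab
  | caac

aab->ab; bc->; cba->ba; cbc->ba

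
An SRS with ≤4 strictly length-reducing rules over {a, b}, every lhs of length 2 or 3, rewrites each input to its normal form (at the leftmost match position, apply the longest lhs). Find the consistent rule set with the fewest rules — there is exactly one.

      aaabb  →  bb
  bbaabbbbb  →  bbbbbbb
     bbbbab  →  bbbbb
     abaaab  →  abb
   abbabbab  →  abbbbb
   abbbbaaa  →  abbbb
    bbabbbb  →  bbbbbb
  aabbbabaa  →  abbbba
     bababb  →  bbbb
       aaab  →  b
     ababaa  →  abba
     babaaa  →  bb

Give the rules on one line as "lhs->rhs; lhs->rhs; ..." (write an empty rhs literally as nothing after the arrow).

aa->a; aaa->; bab->bb

  | aaabb => bb
  | bbaabbbbb => bbabbbbb => bbbbbbb
  | bbbbab => bbbbb
  | abaaab => abb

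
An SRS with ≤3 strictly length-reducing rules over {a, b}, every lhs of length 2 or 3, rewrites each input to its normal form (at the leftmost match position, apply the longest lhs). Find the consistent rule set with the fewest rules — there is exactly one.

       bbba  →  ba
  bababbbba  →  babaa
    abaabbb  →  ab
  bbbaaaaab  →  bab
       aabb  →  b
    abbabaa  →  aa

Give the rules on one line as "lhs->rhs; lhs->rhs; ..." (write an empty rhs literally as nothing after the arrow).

aab->bb; bb->

  | bbba => ba
  | bababbbba => bababba => babaa
  | abaabbb => abbbbb => abbb => ab
  | bbbaaaaab => baaaaab => baaabb => babbb => bab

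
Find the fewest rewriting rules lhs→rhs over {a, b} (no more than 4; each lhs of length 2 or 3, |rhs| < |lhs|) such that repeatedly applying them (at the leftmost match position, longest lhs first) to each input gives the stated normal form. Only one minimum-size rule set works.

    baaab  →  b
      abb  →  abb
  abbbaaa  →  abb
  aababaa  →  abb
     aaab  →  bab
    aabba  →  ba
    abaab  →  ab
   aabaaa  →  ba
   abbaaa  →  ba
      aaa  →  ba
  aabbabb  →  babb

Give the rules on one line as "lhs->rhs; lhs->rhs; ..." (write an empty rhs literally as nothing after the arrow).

aa->b; aab->; bba->

  | baaab => bbab => b
  | abb
  | abbbaaa => abaa => abb
  | aababaa => abaa => abb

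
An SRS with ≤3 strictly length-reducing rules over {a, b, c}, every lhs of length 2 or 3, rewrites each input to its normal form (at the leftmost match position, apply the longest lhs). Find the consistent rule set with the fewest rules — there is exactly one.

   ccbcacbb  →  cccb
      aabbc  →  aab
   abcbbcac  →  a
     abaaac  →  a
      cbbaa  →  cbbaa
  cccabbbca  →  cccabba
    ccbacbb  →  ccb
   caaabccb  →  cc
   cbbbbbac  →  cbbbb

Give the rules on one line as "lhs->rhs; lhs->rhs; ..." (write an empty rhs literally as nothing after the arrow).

ac->c; acb->c; bc->

  | ccbcacbb => ccacbb => cccb
  | aabbc => aab
  | abcbbcac => abbcac => abac => abc => a
  | abaaac => abaac => abac => abc => a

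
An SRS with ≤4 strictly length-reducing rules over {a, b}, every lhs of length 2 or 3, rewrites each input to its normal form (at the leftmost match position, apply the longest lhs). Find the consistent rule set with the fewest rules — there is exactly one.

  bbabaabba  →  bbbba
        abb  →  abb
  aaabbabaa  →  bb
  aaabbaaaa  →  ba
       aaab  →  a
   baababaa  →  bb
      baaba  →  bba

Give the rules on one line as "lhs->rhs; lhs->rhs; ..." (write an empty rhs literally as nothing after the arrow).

  | bbabaabba => bbaabba => bbbba
  | abb
  | aaabbabaa => ababaa => bbaa => bb
  | aaabbaaaa => abaaaa => baaa => ba

aab->; aba->b; baa->b; bab->b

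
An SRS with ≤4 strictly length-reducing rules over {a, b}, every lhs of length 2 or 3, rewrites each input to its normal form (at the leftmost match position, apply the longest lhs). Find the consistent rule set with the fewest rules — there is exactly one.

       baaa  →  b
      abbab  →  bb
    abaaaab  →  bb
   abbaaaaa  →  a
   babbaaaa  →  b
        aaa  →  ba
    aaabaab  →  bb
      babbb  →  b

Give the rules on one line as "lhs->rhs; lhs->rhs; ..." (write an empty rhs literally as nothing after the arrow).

aa->b; ab->b; abb->aa; baa->a

  | baaa => aa => b
  | abbab => aaab => bab => bb
  | abaaaab => baaaab => aaab => bab => bb
  | abbaaaaa => aaaaaaa => baaaaa => aaaa => baa => a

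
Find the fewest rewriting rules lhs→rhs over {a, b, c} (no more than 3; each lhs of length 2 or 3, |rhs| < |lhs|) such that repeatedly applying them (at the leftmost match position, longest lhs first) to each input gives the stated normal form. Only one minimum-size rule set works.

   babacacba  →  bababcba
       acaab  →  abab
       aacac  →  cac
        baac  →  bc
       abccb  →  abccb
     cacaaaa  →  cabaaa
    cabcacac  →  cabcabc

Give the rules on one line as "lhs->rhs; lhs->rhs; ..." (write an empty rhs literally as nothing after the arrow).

  | babacacba => bababcba
  | acaab => abab
  | aacac => cac
  | baac => bc

aac->c; aca->ab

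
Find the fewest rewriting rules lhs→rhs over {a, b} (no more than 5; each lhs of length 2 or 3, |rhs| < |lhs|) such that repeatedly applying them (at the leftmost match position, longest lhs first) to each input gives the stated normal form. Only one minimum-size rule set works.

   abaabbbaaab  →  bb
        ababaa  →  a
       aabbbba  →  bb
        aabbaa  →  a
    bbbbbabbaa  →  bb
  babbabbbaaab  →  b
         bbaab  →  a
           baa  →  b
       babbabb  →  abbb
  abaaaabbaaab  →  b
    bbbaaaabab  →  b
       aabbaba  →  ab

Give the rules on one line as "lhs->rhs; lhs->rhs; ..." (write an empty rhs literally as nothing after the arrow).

  | abaabbbaaab => aaabbbaaab => babbbaaab => aabbaaab => bbbaaab => babaab => aaaab => baab => aab => bb
  | ababaa => aaaaa => baaa => aaa => ba => a
  | aabbbba => bbbbba => bbbab => babb => aab => bb
  | aabbaa => bbbaa => baba => aaa => ba => a

aa->b; ba->a; bab->aa; bba->ab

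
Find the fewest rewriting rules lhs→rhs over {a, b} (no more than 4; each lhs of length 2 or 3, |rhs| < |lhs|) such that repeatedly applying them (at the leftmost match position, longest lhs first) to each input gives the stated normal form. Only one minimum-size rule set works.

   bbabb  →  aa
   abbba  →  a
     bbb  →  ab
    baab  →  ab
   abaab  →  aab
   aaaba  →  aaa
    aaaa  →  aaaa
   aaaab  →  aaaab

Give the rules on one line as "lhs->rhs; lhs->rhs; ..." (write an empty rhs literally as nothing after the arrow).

  | bbabb => aabb => aa
  | abbba => aba => a
  | bbb => ab
  | baab => ab

abb->a; ba->; bb->a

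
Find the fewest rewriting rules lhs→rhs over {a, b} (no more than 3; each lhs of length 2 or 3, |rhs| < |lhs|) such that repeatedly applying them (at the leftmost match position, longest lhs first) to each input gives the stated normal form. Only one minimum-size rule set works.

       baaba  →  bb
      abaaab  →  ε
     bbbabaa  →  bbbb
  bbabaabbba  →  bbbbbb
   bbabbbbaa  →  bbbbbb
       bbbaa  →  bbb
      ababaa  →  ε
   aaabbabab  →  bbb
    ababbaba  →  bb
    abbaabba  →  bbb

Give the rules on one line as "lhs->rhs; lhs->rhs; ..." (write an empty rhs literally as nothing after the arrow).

  | baaba => baba => bba => bb
  | abaaab => aaab => ab => ε
  | bbbabaa => bbbbaa => bbbba => bbbb
  | bbabaabbba => bbbaabbba => bbbabbba => bbbbbba => bbbbbb

aa->; ab->; ba->b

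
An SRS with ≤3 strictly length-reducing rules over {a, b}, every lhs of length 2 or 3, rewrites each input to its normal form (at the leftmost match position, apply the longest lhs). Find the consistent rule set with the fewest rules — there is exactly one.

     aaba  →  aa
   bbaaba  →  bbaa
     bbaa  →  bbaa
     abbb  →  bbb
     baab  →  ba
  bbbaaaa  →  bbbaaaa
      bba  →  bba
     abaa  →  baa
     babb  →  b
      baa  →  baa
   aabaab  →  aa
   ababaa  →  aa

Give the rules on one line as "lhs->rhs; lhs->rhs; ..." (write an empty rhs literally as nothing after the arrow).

aab->a; ab->b; bab->

  | aaba => aa
  | bbaaba => bbaa
  | bbaa
  | abbb => bbb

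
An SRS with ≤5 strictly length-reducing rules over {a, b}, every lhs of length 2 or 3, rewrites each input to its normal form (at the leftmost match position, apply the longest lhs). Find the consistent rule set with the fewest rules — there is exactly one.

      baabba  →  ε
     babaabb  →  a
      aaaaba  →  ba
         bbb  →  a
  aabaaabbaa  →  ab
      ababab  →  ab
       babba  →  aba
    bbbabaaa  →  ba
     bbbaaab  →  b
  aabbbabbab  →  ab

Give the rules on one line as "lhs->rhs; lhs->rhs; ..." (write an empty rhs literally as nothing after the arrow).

aa->; bab->a; bb->; bbb->a

  | baabba => bbba => aa => ε
  | babaabb => aaabb => abb => a
  | aaaaba => aaba => ba
  | bbb => a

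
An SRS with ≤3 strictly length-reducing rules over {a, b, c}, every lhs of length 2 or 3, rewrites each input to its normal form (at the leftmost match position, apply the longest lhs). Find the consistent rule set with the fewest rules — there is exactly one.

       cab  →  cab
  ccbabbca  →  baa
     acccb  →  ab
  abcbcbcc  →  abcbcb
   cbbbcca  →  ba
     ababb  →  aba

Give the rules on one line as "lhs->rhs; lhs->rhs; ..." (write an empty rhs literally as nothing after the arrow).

ac->a; bb->c; cc->

  | cab
  | ccbabbca => babbca => bacca => baca => baa
  | acccb => accb => acb => ab
  | abcbcbcc => abcbcb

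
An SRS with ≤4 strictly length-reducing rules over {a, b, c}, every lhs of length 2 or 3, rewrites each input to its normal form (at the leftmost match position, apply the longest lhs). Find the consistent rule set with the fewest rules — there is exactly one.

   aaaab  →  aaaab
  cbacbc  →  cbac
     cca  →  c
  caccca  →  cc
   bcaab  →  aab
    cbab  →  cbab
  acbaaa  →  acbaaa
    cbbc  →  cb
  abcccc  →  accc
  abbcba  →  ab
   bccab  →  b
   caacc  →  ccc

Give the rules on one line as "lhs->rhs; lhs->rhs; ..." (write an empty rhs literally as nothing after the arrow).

bba->b; bc->; ca->; caa->c

  | aaaab
  | cbacbc => cbac
  | cca => c
  | caccca => ccca => cc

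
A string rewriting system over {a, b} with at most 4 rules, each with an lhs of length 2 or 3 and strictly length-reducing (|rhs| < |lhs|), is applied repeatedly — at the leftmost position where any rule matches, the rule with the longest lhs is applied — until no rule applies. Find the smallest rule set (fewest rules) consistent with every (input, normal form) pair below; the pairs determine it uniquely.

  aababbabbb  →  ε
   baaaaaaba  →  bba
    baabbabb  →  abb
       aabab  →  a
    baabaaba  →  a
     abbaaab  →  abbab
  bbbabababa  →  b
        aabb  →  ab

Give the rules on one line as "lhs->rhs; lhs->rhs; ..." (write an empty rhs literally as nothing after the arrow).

aab->a; aba->; baa->b; bbb->

  | aababbabbb => aabbabbb => ababbb => bbb => ε
  | baaaaaaba => baaaaba => baaba => bba
  | baabbabb => bbbabb => abb
  | aabab => aab => a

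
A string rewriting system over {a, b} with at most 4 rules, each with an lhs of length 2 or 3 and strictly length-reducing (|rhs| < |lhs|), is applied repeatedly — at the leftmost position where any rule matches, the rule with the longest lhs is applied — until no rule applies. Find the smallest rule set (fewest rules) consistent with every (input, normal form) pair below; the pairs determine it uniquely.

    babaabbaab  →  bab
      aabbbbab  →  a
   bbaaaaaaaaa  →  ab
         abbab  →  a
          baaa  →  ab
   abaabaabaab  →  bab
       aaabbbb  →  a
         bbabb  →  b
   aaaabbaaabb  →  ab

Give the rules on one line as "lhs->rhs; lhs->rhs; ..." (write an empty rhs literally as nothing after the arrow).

aa->b; bba->ab; bbb->a

  | babaabbaab => babbbbaab => baabaab => bbbaab => aaab => bab
  | aabbbbab => bbbbbab => abbab => aabb => bbb => a
  | bbaaaaaaaaa => abaaaaaaaa => abbaaaaaa => aabaaaaa => bbaaaaa => abaaaa => abbaa => aaba => bba => ab
  | abbab => aabb => bbb => a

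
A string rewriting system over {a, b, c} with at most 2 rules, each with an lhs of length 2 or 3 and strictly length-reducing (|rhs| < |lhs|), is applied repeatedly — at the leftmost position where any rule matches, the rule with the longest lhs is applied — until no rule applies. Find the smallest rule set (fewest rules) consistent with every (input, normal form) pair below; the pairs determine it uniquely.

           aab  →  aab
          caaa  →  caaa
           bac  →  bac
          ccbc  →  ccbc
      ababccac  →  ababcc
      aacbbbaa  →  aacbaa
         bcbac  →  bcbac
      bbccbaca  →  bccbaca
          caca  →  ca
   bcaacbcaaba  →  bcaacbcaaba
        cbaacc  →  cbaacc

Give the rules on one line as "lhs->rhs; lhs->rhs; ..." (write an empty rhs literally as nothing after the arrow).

bb->b; cac->c

  | aab
  | caaa
  | bac
  | ccbc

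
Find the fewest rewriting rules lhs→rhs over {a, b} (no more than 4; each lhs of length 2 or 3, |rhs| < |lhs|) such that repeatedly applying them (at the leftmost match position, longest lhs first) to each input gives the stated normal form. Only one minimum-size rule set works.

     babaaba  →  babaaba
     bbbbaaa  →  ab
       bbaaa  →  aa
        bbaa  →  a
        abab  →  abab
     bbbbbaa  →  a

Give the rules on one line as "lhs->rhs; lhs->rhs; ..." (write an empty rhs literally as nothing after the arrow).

  | babaaba
  | bbbbaaa => abbaaa => baaa => bbb => ab
  | bbaaa => aaaa => bba => aa
  | bbaa => aaa => bb => a

aaa->bb; abb->b; bb->a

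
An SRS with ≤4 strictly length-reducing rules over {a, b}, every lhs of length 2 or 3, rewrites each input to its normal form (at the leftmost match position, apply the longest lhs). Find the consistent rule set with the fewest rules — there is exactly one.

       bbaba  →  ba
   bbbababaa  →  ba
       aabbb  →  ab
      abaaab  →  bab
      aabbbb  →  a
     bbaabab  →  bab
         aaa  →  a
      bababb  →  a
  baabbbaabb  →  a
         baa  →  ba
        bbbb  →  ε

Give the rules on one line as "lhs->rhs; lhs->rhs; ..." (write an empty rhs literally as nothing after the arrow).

aa->a; aba->ba; bb->

  | bbaba => aba => ba
  | bbbababaa => bababaa => bbabaa => abaa => baa => ba
  | aabbb => abbb => ab
  | abaaab => baaab => baab => bab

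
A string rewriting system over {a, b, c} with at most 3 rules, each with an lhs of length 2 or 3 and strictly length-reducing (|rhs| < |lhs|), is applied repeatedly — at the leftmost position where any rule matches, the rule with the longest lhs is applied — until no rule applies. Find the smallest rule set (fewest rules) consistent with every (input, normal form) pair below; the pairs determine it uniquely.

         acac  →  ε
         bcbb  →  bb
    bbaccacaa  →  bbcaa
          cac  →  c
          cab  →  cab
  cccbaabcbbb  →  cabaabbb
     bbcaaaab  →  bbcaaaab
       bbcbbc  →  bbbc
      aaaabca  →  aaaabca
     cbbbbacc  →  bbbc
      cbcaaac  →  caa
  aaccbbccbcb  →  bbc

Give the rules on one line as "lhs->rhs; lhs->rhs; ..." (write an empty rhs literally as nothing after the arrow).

  | acac => ac => ε
  | bcbb => bb
  | bbaccacaa => bbcacaa => bbcaa
  | cac => c

ac->; cb->; ccc->ca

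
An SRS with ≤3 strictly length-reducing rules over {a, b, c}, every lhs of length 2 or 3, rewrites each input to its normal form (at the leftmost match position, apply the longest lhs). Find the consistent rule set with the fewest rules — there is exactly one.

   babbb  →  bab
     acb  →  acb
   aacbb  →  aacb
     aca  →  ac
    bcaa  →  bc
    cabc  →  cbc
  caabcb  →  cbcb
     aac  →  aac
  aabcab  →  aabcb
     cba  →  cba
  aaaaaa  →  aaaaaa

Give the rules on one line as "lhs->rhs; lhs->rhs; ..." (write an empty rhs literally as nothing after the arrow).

bb->b; ca->c

  | babbb => babb => bab
  | acb
  | aacbb => aacb
  | aca => ac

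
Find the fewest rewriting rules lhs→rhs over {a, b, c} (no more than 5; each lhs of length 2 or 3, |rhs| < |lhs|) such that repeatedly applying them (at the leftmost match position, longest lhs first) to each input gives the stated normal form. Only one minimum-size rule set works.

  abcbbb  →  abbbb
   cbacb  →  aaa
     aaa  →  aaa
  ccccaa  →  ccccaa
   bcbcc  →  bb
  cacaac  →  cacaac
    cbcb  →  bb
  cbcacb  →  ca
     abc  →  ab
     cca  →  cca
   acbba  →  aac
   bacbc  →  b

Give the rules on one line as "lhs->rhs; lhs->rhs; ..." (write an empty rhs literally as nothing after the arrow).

  | abcbbb => abbbb
  | cbacb => aacb => aaa
  | aaa
  | ccccaa

ba->c; bc->b; cb->a; cbc->bc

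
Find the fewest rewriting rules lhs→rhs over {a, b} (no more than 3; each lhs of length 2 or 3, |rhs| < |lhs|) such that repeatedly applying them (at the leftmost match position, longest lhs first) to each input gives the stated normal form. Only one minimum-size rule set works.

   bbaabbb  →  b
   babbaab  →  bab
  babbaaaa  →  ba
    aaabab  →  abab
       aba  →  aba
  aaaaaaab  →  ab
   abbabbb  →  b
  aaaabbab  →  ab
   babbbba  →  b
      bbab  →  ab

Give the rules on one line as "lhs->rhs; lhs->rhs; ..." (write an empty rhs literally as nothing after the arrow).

aa->; bb->

  | bbaabbb => aabbb => bbb => b
  | babbaab => baaab => bab
  | babbaaaa => baaaaa => baaa => ba
  | aaabab => abab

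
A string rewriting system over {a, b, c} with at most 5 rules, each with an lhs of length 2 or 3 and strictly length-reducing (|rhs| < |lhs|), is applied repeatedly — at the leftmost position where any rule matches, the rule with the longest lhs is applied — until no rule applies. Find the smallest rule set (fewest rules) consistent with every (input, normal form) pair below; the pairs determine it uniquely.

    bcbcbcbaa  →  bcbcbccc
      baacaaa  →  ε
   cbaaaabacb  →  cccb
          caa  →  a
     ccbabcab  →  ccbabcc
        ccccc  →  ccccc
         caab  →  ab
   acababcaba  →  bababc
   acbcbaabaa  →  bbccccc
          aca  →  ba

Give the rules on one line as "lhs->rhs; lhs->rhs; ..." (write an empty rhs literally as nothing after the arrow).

  | bcbcbcbaa => bcbcbccc
  | baacaaa => cccaaa => ccaa => ca => ε
  | cbaaaabacb => cccaabacb => ccabacb => cccacb => cccb
  | caa => a

ac->b; baa->cc; ca->; cab->cc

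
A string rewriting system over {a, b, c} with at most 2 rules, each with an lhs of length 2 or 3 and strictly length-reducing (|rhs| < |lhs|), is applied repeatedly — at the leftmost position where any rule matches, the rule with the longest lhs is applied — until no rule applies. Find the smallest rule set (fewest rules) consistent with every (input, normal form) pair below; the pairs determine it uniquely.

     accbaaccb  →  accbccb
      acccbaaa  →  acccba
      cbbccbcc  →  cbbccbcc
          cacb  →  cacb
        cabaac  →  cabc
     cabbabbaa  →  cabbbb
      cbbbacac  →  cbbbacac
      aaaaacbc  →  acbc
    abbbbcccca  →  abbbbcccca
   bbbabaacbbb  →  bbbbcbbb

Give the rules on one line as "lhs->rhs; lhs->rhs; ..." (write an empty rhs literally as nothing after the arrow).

aa->; bab->bb

  | accbaaccb => accbccb
  | acccbaaa => acccba
  | cbbccbcc
  | cacb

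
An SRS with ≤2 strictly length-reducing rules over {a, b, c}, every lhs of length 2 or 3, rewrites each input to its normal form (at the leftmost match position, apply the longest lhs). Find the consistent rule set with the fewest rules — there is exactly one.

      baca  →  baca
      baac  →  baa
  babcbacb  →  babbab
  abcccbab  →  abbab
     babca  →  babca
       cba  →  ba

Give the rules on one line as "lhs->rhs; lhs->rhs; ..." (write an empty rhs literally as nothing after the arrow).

aac->aa; cb->b

  | baca
  | baac => baa
  | babcbacb => babbacb => babbab
  | abcccbab => abccbab => abcbab => abbab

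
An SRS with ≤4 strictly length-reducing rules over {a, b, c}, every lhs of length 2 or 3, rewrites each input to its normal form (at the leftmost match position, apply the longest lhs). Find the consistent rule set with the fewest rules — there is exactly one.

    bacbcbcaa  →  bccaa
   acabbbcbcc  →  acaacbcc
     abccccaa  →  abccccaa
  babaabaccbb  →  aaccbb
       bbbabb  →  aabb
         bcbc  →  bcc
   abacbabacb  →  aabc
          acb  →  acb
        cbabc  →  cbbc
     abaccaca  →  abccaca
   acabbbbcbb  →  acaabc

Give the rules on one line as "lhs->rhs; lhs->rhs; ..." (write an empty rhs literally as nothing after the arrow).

ba->b; bbb->a; bca->a; bcb->bc

  | bacbcbcaa => bcbcbcaa => bccbcaa => bccaa
  | acabbbcbcc => acaacbcc
  | abccccaa
  | babaabaccbb => bbaabaccbb => bbabaccbb => bbbaccbb => aaccbb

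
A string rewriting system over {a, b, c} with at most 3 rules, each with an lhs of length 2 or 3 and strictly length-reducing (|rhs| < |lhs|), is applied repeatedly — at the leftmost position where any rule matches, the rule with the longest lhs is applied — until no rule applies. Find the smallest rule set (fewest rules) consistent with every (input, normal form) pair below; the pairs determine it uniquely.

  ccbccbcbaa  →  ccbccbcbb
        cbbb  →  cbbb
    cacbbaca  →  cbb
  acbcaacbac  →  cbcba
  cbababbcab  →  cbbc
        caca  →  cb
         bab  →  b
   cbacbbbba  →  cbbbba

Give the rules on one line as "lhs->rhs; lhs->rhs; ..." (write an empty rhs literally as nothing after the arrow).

  | ccbccbcbaa => ccbccbcbb
  | cbbb
  | cacbbaca => cabbaca => cbaca => cbaa => cbb
  | acbcaacbac => abcaacbac => caacbac => cbcbac => cbcba

aa->b; ab->; ac->a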